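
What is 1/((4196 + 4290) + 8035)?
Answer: 1/16521 ≈ 6.0529e-5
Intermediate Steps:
1/((4196 + 4290) + 8035) = 1/(8486 + 8035) = 1/16521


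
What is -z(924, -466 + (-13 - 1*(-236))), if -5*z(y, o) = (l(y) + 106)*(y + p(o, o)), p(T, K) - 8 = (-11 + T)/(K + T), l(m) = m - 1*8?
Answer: 231588266/1215 ≈ 1.9061e+5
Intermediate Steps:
l(m) = -8 + m (l(m) = m - 8 = -8 + m)
p(T, K) = 8 + (-11 + T)/(K + T)
z(y, o) = -(98 + y)*(y + (-11 + 17*o)/(2*o))/5 (z(y, o) = -((-8 + y) + 106)*(y + (-11 + 8*o + 9*o)/(o + o))/5 = -(98 + y)*(y + (-11 + 17*o)/((2*o)))/5 = -(98 + y)*(y + (1/(2*o))*(-11 + 17*o))/5 = -(98 + y)*(y + (-11 + 17*o)/(2*o))/5)
-z(924, -466 + (-13 - 1*(-236))) = -(1078 - 1666*(-466 + (-13 - 1*(-236))) + 11*924 - 213*(-466 + (-13 - 1*(-236)))*924 - 2*(-466 + (-13 - 1*(-236)))*924²)/(10*(-466 + (-13 - 1*(-236)))) = -(1078 - 1666*(-466 + (-13 + 236)) + 10164 - 213*(-466 + (-13 + 236))*924 - 2*(-466 + (-13 + 236))*853776)/(10*(-466 + (-13 + 236))) = -(1078 - 1666*(-466 + 223) + 10164 - 213*(-466 + 223)*924 - 2*(-466 + 223)*853776)/(10*(-466 + 223)) = -(1078 - 1666*(-243) + 10164 - 213*(-243)*924 - 2*(-243)*853776)/(10*(-243)) = -(-1)*(1078 + 404838 + 10164 + 47825316 + 414935136)/(10*243) = -(-1)*463176532/(10*243) = -1*(-231588266/1215) = 231588266/1215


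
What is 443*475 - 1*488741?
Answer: -278316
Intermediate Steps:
443*475 - 1*488741 = 210425 - 488741 = -278316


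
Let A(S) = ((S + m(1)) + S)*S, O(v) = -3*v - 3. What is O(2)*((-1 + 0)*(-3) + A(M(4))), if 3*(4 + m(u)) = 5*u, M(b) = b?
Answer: -231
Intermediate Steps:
m(u) = -4 + 5*u/3 (m(u) = -4 + (5*u)/3 = -4 + 5*u/3)
O(v) = -3 - 3*v
A(S) = S*(-7/3 + 2*S) (A(S) = ((S + (-4 + (5/3)*1)) + S)*S = ((S + (-4 + 5/3)) + S)*S = ((S - 7/3) + S)*S = ((-7/3 + S) + S)*S = (-7/3 + 2*S)*S = S*(-7/3 + 2*S))
O(2)*((-1 + 0)*(-3) + A(M(4))) = (-3 - 3*2)*((-1 + 0)*(-3) + (1/3)*4*(-7 + 6*4)) = (-3 - 6)*(-1*(-3) + (1/3)*4*(-7 + 24)) = -9*(3 + (1/3)*4*17) = -9*(3 + 68/3) = -9*77/3 = -231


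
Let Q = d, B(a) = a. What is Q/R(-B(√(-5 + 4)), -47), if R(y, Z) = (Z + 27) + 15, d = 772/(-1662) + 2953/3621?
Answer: -352079/5015085 ≈ -0.070204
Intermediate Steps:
d = 352079/1003017 (d = 772*(-1/1662) + 2953*(1/3621) = -386/831 + 2953/3621 = 352079/1003017 ≈ 0.35102)
R(y, Z) = 42 + Z (R(y, Z) = (27 + Z) + 15 = 42 + Z)
Q = 352079/1003017 ≈ 0.35102
Q/R(-B(√(-5 + 4)), -47) = 352079/(1003017*(42 - 47)) = (352079/1003017)/(-5) = (352079/1003017)*(-⅕) = -352079/5015085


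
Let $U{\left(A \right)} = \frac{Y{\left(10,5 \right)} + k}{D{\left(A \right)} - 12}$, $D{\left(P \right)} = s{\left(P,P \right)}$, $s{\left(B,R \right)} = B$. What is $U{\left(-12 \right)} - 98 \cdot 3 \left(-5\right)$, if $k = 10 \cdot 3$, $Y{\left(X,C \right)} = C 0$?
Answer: $\frac{5875}{4} \approx 1468.8$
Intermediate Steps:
$Y{\left(X,C \right)} = 0$
$D{\left(P \right)} = P$
$k = 30$
$U{\left(A \right)} = \frac{30}{-12 + A}$ ($U{\left(A \right)} = \frac{0 + 30}{A - 12} = \frac{30}{-12 + A}$)
$U{\left(-12 \right)} - 98 \cdot 3 \left(-5\right) = \frac{30}{-12 - 12} - 98 \cdot 3 \left(-5\right) = \frac{30}{-24} - -1470 = 30 \left(- \frac{1}{24}\right) + 1470 = - \frac{5}{4} + 1470 = \frac{5875}{4}$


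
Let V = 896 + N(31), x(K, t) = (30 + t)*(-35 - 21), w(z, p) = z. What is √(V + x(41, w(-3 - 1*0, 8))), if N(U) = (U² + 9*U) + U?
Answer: √655 ≈ 25.593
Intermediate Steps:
N(U) = U² + 10*U
x(K, t) = -1680 - 56*t (x(K, t) = (30 + t)*(-56) = -1680 - 56*t)
V = 2167 (V = 896 + 31*(10 + 31) = 896 + 31*41 = 896 + 1271 = 2167)
√(V + x(41, w(-3 - 1*0, 8))) = √(2167 + (-1680 - 56*(-3 - 1*0))) = √(2167 + (-1680 - 56*(-3 + 0))) = √(2167 + (-1680 - 56*(-3))) = √(2167 + (-1680 + 168)) = √(2167 - 1512) = √655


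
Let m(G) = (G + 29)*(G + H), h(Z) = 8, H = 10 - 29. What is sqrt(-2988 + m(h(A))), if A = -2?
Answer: I*sqrt(3395) ≈ 58.267*I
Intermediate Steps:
H = -19
m(G) = (-19 + G)*(29 + G) (m(G) = (G + 29)*(G - 19) = (29 + G)*(-19 + G) = (-19 + G)*(29 + G))
sqrt(-2988 + m(h(A))) = sqrt(-2988 + (-551 + 8**2 + 10*8)) = sqrt(-2988 + (-551 + 64 + 80)) = sqrt(-2988 - 407) = sqrt(-3395) = I*sqrt(3395)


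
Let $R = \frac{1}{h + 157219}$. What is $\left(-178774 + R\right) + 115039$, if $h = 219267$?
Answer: $- \frac{23995335209}{376486} \approx -63735.0$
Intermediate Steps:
$R = \frac{1}{376486}$ ($R = \frac{1}{219267 + 157219} = \frac{1}{376486} \approx 2.6561 \cdot 10^{-6}$)
$\left(-178774 + R\right) + 115039 = \left(-178774 + \frac{1}{376486}\right) + 115039 = - \frac{67305908163}{376486} + 115039 = - \frac{23995335209}{376486}$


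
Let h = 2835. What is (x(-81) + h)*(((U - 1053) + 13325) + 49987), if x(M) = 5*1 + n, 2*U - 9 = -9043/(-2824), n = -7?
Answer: 996290433403/5648 ≈ 1.7640e+8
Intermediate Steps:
U = 34459/5648 (U = 9/2 + (-9043/(-2824))/2 = 9/2 + (-9043*(-1/2824))/2 = 9/2 + (½)*(9043/2824) = 9/2 + 9043/5648 = 34459/5648 ≈ 6.1011)
x(M) = -2 (x(M) = 5*1 - 7 = 5 - 7 = -2)
(x(-81) + h)*(((U - 1053) + 13325) + 49987) = (-2 + 2835)*(((34459/5648 - 1053) + 13325) + 49987) = 2833*((-5912885/5648 + 13325) + 49987) = 2833*(69346715/5648 + 49987) = 2833*(351673291/5648) = 996290433403/5648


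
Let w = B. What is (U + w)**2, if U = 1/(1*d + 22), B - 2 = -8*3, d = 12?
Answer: 558009/1156 ≈ 482.71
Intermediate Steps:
B = -22 (B = 2 - 8*3 = 2 - 24 = -22)
w = -22
U = 1/34 (U = 1/(1*12 + 22) = 1/(12 + 22) = 1/34 ≈ 0.029412)
(U + w)**2 = (1/34 - 22)**2 = (-747/34)**2 = 558009/1156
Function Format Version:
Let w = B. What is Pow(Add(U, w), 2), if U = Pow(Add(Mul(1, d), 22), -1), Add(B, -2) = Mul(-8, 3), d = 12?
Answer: Rational(558009, 1156) ≈ 482.71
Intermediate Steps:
B = -22 (B = Add(2, Mul(-8, 3)) = Add(2, -24) = -22)
w = -22
U = Rational(1, 34) (U = Pow(Add(Mul(1, 12), 22), -1) = Pow(Add(12, 22), -1) = Pow(34, -1) = Rational(1, 34) ≈ 0.029412)
Pow(Add(U, w), 2) = Pow(Add(Rational(1, 34), -22), 2) = Pow(Rational(-747, 34), 2) = Rational(558009, 1156)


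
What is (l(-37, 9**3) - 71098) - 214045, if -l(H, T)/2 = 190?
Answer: -285523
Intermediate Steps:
l(H, T) = -380 (l(H, T) = -2*190 = -380)
(l(-37, 9**3) - 71098) - 214045 = (-380 - 71098) - 214045 = -71478 - 214045 = -285523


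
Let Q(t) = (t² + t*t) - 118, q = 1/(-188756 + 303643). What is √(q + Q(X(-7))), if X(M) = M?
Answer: I*√263980340493/114887 ≈ 4.4721*I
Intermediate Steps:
q = 1/114887 ≈ 8.7042e-6
Q(t) = -118 + 2*t² (Q(t) = (t² + t²) - 118 = 2*t² - 118 = -118 + 2*t²)
√(q + Q(X(-7))) = √(1/114887 + (-118 + 2*(-7)²)) = √(1/114887 + (-118 + 2*49)) = √(1/114887 + (-118 + 98)) = √(1/114887 - 20) = √(-2297739/114887) = I*√263980340493/114887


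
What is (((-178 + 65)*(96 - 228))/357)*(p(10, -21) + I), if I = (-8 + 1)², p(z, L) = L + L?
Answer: 4972/17 ≈ 292.47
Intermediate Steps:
p(z, L) = 2*L
I = 49 (I = (-7)² = 49)
(((-178 + 65)*(96 - 228))/357)*(p(10, -21) + I) = (((-178 + 65)*(96 - 228))/357)*(2*(-21) + 49) = (-113*(-132)*(1/357))*(-42 + 49) = (14916*(1/357))*7 = (4972/119)*7 = 4972/17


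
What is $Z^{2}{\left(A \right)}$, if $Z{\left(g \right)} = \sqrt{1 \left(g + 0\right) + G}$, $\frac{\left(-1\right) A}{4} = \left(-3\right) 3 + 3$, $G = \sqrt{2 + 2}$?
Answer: $26$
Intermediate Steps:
$G = 2$ ($G = \sqrt{4} = 2$)
$A = 24$ ($A = - 4 \left(\left(-3\right) 3 + 3\right) = - 4 \left(-9 + 3\right) = \left(-4\right) \left(-6\right) = 24$)
$Z{\left(g \right)} = \sqrt{2 + g}$ ($Z{\left(g \right)} = \sqrt{1 \left(g + 0\right) + 2} = \sqrt{1 g + 2} = \sqrt{g + 2} = \sqrt{2 + g}$)
$Z^{2}{\left(A \right)} = \left(\sqrt{2 + 24}\right)^{2} = \left(\sqrt{26}\right)^{2} = 26$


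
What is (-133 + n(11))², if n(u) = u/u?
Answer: 17424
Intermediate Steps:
n(u) = 1
(-133 + n(11))² = (-133 + 1)² = (-132)² = 17424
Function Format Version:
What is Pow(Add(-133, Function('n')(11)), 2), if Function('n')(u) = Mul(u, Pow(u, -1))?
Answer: 17424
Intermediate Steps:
Function('n')(u) = 1
Pow(Add(-133, Function('n')(11)), 2) = Pow(Add(-133, 1), 2) = Pow(-132, 2) = 17424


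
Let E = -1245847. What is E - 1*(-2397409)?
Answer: 1151562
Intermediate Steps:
E - 1*(-2397409) = -1245847 - 1*(-2397409) = -1245847 + 2397409 = 1151562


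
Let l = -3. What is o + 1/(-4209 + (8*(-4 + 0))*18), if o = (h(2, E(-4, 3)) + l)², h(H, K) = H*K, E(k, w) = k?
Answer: 578984/4785 ≈ 121.00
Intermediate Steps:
o = 121 (o = (2*(-4) - 3)² = (-8 - 3)² = (-11)² = 121)
o + 1/(-4209 + (8*(-4 + 0))*18) = 121 + 1/(-4209 + (8*(-4 + 0))*18) = 121 + 1/(-4209 + (8*(-4))*18) = 121 + 1/(-4209 - 32*18) = 121 + 1/(-4209 - 576) = 121 + 1/(-4785) = 121 - 1/4785 = 578984/4785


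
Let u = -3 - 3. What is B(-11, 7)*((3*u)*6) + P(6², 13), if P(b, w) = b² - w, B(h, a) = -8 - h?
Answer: 959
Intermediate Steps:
u = -6
B(-11, 7)*((3*u)*6) + P(6², 13) = (-8 - 1*(-11))*((3*(-6))*6) + ((6²)² - 1*13) = (-8 + 11)*(-18*6) + (36² - 13) = 3*(-108) + (1296 - 13) = -324 + 1283 = 959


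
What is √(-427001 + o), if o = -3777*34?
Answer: I*√555419 ≈ 745.26*I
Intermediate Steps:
o = -128418
√(-427001 + o) = √(-427001 - 128418) = √(-555419) = I*√555419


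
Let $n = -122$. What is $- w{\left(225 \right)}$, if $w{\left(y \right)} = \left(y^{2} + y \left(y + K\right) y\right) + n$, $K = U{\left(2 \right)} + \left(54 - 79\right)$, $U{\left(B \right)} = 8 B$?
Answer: $-10985503$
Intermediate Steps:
$K = -9$ ($K = 8 \cdot 2 + \left(54 - 79\right) = 16 + \left(54 - 79\right) = 16 - 25 = -9$)
$w{\left(y \right)} = -122 + y^{2} + y^{2} \left(-9 + y\right)$ ($w{\left(y \right)} = \left(y^{2} + y \left(y - 9\right) y\right) - 122 = \left(y^{2} + y \left(-9 + y\right) y\right) - 122 = \left(y^{2} + y^{2} \left(-9 + y\right)\right) - 122 = -122 + y^{2} + y^{2} \left(-9 + y\right)$)
$- w{\left(225 \right)} = - (-122 + 225^{3} - 8 \cdot 225^{2}) = - (-122 + 11390625 - 405000) = \left(-1\right) 10985503 = -10985503$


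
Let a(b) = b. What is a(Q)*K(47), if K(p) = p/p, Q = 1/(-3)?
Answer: -⅓ ≈ -0.33333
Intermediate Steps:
Q = -⅓ ≈ -0.33333
K(p) = 1
a(Q)*K(47) = -⅓*1 = -⅓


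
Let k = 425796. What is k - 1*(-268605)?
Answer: 694401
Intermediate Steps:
k - 1*(-268605) = 425796 - 1*(-268605) = 425796 + 268605 = 694401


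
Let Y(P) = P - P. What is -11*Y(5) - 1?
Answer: -1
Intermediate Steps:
Y(P) = 0
-11*Y(5) - 1 = -11*0 - 1 = 0 - 1 = -1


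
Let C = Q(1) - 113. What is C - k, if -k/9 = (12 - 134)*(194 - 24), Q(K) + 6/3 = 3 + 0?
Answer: -186772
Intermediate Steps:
Q(K) = 1 (Q(K) = -2 + (3 + 0) = -2 + 3 = 1)
k = 186660 (k = -9*(12 - 134)*(194 - 24) = -(-1098)*170 = -9*(-20740) = 186660)
C = -112 (C = 1 - 113 = -112)
C - k = -112 - 1*186660 = -112 - 186660 = -186772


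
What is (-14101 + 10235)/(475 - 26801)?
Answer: 1933/13163 ≈ 0.14685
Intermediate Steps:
(-14101 + 10235)/(475 - 26801) = -3866/(-26326) = -3866*(-1/26326) = 1933/13163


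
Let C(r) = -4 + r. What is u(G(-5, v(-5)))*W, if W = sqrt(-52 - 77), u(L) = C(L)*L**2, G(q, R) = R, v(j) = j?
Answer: -225*I*sqrt(129) ≈ -2555.5*I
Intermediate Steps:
u(L) = L**2*(-4 + L) (u(L) = (-4 + L)*L**2 = L**2*(-4 + L))
W = I*sqrt(129) (W = sqrt(-129) = I*sqrt(129) ≈ 11.358*I)
u(G(-5, v(-5)))*W = ((-5)**2*(-4 - 5))*(I*sqrt(129)) = (25*(-9))*(I*sqrt(129)) = -225*I*sqrt(129)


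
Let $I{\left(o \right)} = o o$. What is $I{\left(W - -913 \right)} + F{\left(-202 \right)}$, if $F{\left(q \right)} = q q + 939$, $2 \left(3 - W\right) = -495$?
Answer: $\frac{5581901}{4} \approx 1.3955 \cdot 10^{6}$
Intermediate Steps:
$W = \frac{501}{2}$ ($W = 3 - - \frac{495}{2} = 3 + \frac{495}{2} = \frac{501}{2} \approx 250.5$)
$I{\left(o \right)} = o^{2}$
$F{\left(q \right)} = 939 + q^{2}$ ($F{\left(q \right)} = q^{2} + 939 = 939 + q^{2}$)
$I{\left(W - -913 \right)} + F{\left(-202 \right)} = \left(\frac{501}{2} - -913\right)^{2} + \left(939 + \left(-202\right)^{2}\right) = \left(\frac{501}{2} + 913\right)^{2} + \left(939 + 40804\right) = \left(\frac{2327}{2}\right)^{2} + 41743 = \frac{5414929}{4} + 41743 = \frac{5581901}{4}$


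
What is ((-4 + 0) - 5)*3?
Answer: -27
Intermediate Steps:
((-4 + 0) - 5)*3 = (-4 - 5)*3 = -9*3 = -27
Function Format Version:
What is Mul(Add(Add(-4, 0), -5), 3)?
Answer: -27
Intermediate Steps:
Mul(Add(Add(-4, 0), -5), 3) = Mul(Add(-4, -5), 3) = Mul(-9, 3) = -27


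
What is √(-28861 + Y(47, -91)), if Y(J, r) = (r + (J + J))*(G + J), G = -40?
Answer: 2*I*√7210 ≈ 169.82*I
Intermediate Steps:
Y(J, r) = (-40 + J)*(r + 2*J) (Y(J, r) = (r + (J + J))*(-40 + J) = (r + 2*J)*(-40 + J) = (-40 + J)*(r + 2*J))
√(-28861 + Y(47, -91)) = √(-28861 + (-80*47 - 40*(-91) + 2*47² + 47*(-91))) = √(-28861 + (-3760 + 3640 + 2*2209 - 4277)) = √(-28861 + (-3760 + 3640 + 4418 - 4277)) = √(-28861 + 21) = √(-28840) = 2*I*√7210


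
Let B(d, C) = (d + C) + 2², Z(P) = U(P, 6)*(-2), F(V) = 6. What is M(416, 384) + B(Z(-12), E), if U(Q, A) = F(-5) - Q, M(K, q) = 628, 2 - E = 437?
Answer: 161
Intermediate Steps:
E = -435 (E = 2 - 1*437 = 2 - 437 = -435)
U(Q, A) = 6 - Q
Z(P) = -12 + 2*P (Z(P) = (6 - P)*(-2) = -12 + 2*P)
B(d, C) = 4 + C + d (B(d, C) = (C + d) + 4 = 4 + C + d)
M(416, 384) + B(Z(-12), E) = 628 + (4 - 435 + (-12 + 2*(-12))) = 628 + (4 - 435 + (-12 - 24)) = 628 + (4 - 435 - 36) = 628 - 467 = 161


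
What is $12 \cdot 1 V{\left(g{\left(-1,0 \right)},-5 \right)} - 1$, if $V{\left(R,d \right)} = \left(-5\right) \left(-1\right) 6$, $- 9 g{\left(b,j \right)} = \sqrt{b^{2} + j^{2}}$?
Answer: $359$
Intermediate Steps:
$g{\left(b,j \right)} = - \frac{\sqrt{b^{2} + j^{2}}}{9}$
$V{\left(R,d \right)} = 30$ ($V{\left(R,d \right)} = 5 \cdot 6 = 30$)
$12 \cdot 1 V{\left(g{\left(-1,0 \right)},-5 \right)} - 1 = 12 \cdot 1 \cdot 30 - 1 = 12 \cdot 30 - 1 = 360 - 1 = 359$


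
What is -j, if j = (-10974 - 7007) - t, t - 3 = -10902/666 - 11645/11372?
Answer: 22679103809/1262292 ≈ 17967.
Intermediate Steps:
t = -18168643/1262292 (t = 3 + (-10902/666 - 11645/11372) = 3 + (-10902*1/666 - 11645*1/11372) = 3 + (-1817/111 - 11645/11372) = 3 - 21955519/1262292 = -18168643/1262292 ≈ -14.393)
j = -22679103809/1262292 (j = (-10974 - 7007) - 1*(-18168643/1262292) = -17981 + 18168643/1262292 = -22679103809/1262292 ≈ -17967.)
-j = -1*(-22679103809/1262292) = 22679103809/1262292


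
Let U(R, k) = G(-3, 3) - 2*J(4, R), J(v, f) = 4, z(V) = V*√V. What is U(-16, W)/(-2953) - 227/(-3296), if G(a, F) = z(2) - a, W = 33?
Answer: 686811/9733088 - 2*√2/2953 ≈ 0.069607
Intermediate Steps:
z(V) = V^(3/2)
G(a, F) = -a + 2*√2 (G(a, F) = 2^(3/2) - a = 2*√2 - a = -a + 2*√2)
U(R, k) = -5 + 2*√2 (U(R, k) = (-1*(-3) + 2*√2) - 2*4 = (3 + 2*√2) - 8 = -5 + 2*√2)
U(-16, W)/(-2953) - 227/(-3296) = (-5 + 2*√2)/(-2953) - 227/(-3296) = (-5 + 2*√2)*(-1/2953) - 227*(-1/3296) = (5/2953 - 2*√2/2953) + 227/3296 = 686811/9733088 - 2*√2/2953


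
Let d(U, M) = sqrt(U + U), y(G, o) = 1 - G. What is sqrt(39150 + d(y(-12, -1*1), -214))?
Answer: sqrt(39150 + sqrt(26)) ≈ 197.88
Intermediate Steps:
d(U, M) = sqrt(2)*sqrt(U) (d(U, M) = sqrt(2*U) = sqrt(2)*sqrt(U))
sqrt(39150 + d(y(-12, -1*1), -214)) = sqrt(39150 + sqrt(2)*sqrt(1 - 1*(-12))) = sqrt(39150 + sqrt(2)*sqrt(1 + 12)) = sqrt(39150 + sqrt(2)*sqrt(13)) = sqrt(39150 + sqrt(26))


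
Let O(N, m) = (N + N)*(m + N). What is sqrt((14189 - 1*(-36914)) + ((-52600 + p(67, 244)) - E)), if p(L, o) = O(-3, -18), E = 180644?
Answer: I*sqrt(182015) ≈ 426.63*I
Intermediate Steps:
O(N, m) = 2*N*(N + m) (O(N, m) = (2*N)*(N + m) = 2*N*(N + m))
p(L, o) = 126 (p(L, o) = 2*(-3)*(-3 - 18) = 2*(-3)*(-21) = 126)
sqrt((14189 - 1*(-36914)) + ((-52600 + p(67, 244)) - E)) = sqrt((14189 - 1*(-36914)) + ((-52600 + 126) - 1*180644)) = sqrt((14189 + 36914) + (-52474 - 180644)) = sqrt(51103 - 233118) = sqrt(-182015) = I*sqrt(182015)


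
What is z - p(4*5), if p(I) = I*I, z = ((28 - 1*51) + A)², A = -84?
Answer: 11049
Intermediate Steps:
z = 11449 (z = ((28 - 1*51) - 84)² = ((28 - 51) - 84)² = (-23 - 84)² = (-107)² = 11449)
p(I) = I²
z - p(4*5) = 11449 - (4*5)² = 11449 - 1*20² = 11449 - 1*400 = 11449 - 400 = 11049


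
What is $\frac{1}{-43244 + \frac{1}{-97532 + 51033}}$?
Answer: $- \frac{46499}{2010802757} \approx -2.3125 \cdot 10^{-5}$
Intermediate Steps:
$\frac{1}{-43244 + \frac{1}{-97532 + 51033}} = \frac{1}{-43244 + \frac{1}{-46499}} = \frac{1}{-43244 - \frac{1}{46499}} = \frac{1}{- \frac{2010802757}{46499}} = - \frac{46499}{2010802757}$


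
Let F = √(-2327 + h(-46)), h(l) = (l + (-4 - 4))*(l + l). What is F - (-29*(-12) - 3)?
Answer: -345 + √2641 ≈ -293.61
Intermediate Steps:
h(l) = 2*l*(-8 + l) (h(l) = (l - 8)*(2*l) = (-8 + l)*(2*l) = 2*l*(-8 + l))
F = √2641 (F = √(-2327 + 2*(-46)*(-8 - 46)) = √(-2327 + 2*(-46)*(-54)) = √(-2327 + 4968) = √2641 ≈ 51.391)
F - (-29*(-12) - 3) = √2641 - (-29*(-12) - 3) = √2641 - (348 - 3) = √2641 - 1*345 = √2641 - 345 = -345 + √2641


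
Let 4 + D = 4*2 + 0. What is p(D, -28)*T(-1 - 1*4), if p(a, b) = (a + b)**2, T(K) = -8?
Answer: -4608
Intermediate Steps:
D = 4 (D = -4 + (4*2 + 0) = -4 + (8 + 0) = -4 + 8 = 4)
p(D, -28)*T(-1 - 1*4) = (4 - 28)**2*(-8) = (-24)**2*(-8) = 576*(-8) = -4608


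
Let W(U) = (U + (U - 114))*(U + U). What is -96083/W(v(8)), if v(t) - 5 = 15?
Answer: 96083/2960 ≈ 32.460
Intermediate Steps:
v(t) = 20 (v(t) = 5 + 15 = 20)
W(U) = 2*U*(-114 + 2*U) (W(U) = (U + (-114 + U))*(2*U) = (-114 + 2*U)*(2*U) = 2*U*(-114 + 2*U))
-96083/W(v(8)) = -96083*1/(80*(-57 + 20)) = -96083/(4*20*(-37)) = -96083/(-2960) = -96083*(-1/2960) = 96083/2960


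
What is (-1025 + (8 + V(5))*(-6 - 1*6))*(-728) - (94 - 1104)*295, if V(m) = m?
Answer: 1157718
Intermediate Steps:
(-1025 + (8 + V(5))*(-6 - 1*6))*(-728) - (94 - 1104)*295 = (-1025 + (8 + 5)*(-6 - 1*6))*(-728) - (94 - 1104)*295 = (-1025 + 13*(-6 - 6))*(-728) - (-1010)*295 = (-1025 + 13*(-12))*(-728) - 1*(-297950) = (-1025 - 156)*(-728) + 297950 = -1181*(-728) + 297950 = 859768 + 297950 = 1157718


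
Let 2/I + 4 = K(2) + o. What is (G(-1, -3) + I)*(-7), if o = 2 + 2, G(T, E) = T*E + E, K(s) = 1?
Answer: -14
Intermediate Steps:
G(T, E) = E + E*T (G(T, E) = E*T + E = E + E*T)
o = 4
I = 2 (I = 2/(-4 + (1 + 4)) = 2/(-4 + 5) = 2/1 = 2*1 = 2)
(G(-1, -3) + I)*(-7) = (-3*(1 - 1) + 2)*(-7) = (-3*0 + 2)*(-7) = (0 + 2)*(-7) = 2*(-7) = -14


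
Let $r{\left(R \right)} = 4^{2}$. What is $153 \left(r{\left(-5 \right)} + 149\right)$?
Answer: $25245$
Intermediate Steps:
$r{\left(R \right)} = 16$
$153 \left(r{\left(-5 \right)} + 149\right) = 153 \left(16 + 149\right) = 153 \cdot 165 = 25245$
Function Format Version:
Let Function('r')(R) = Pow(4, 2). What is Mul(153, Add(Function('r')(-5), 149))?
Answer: 25245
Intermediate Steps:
Function('r')(R) = 16
Mul(153, Add(Function('r')(-5), 149)) = Mul(153, Add(16, 149)) = Mul(153, 165) = 25245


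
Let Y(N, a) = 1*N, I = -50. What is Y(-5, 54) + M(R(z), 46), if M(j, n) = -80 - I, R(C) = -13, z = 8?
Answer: -35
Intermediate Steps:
Y(N, a) = N
M(j, n) = -30 (M(j, n) = -80 - 1*(-50) = -80 + 50 = -30)
Y(-5, 54) + M(R(z), 46) = -5 - 30 = -35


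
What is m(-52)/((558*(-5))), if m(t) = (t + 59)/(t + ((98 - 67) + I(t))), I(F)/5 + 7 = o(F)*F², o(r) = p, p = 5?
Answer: -7/188447760 ≈ -3.7146e-8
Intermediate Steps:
o(r) = 5
I(F) = -35 + 25*F² (I(F) = -35 + 5*(5*F²) = -35 + 25*F²)
m(t) = (59 + t)/(-4 + t + 25*t²) (m(t) = (t + 59)/(t + ((98 - 67) + (-35 + 25*t²))) = (59 + t)/(t + (31 + (-35 + 25*t²))) = (59 + t)/(t + (-4 + 25*t²)) = (59 + t)/(-4 + t + 25*t²))
m(-52)/((558*(-5))) = ((59 - 52)/(-4 - 52 + 25*(-52)²))/((558*(-5))) = (7/(-4 - 52 + 25*2704))/(-2790) = (7/(-4 - 52 + 67600))*(-1/2790) = (7/67544)*(-1/2790) = -7/188447760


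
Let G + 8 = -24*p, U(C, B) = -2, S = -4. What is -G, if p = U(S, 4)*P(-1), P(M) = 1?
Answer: -40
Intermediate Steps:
p = -2 (p = -2*1 = -2)
G = 40 (G = -8 - 24*(-2) = -8 + 48 = 40)
-G = -1*40 = -40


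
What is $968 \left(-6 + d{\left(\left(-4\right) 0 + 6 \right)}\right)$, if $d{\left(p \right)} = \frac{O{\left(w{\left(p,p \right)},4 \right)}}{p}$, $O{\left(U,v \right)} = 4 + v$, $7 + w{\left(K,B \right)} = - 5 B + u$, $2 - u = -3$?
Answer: $- \frac{13552}{3} \approx -4517.3$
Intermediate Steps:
$u = 5$ ($u = 2 - -3 = 2 + 3 = 5$)
$w{\left(K,B \right)} = -2 - 5 B$ ($w{\left(K,B \right)} = -7 - \left(-5 + 5 B\right) = -2 - 5 B$)
$d{\left(p \right)} = \frac{8}{p}$ ($d{\left(p \right)} = \frac{4 + 4}{p} = \frac{8}{p}$)
$968 \left(-6 + d{\left(\left(-4\right) 0 + 6 \right)}\right) = 968 \left(-6 + \frac{8}{\left(-4\right) 0 + 6}\right) = 968 \left(-6 + \frac{8}{0 + 6}\right) = 968 \left(-6 + \frac{8}{6}\right) = 968 \left(-6 + 8 \cdot \frac{1}{6}\right) = 968 \left(-6 + \frac{4}{3}\right) = 968 \left(- \frac{14}{3}\right) = - \frac{13552}{3}$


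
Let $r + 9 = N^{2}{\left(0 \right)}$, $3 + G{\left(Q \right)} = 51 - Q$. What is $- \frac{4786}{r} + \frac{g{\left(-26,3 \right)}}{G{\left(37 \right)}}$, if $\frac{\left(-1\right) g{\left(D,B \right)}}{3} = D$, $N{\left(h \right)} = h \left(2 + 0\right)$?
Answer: $\frac{53348}{99} \approx 538.87$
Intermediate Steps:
$G{\left(Q \right)} = 48 - Q$ ($G{\left(Q \right)} = -3 - \left(-51 + Q\right) = 48 - Q$)
$N{\left(h \right)} = 2 h$ ($N{\left(h \right)} = h 2 = 2 h$)
$g{\left(D,B \right)} = - 3 D$
$r = -9$ ($r = -9 + \left(2 \cdot 0\right)^{2} = -9 + 0^{2} = -9 + 0 = -9$)
$- \frac{4786}{r} + \frac{g{\left(-26,3 \right)}}{G{\left(37 \right)}} = - \frac{4786}{-9} + \frac{\left(-3\right) \left(-26\right)}{48 - 37} = \left(-4786\right) \left(- \frac{1}{9}\right) + \frac{78}{48 - 37} = \frac{4786}{9} + \frac{78}{11} = \frac{53348}{99}$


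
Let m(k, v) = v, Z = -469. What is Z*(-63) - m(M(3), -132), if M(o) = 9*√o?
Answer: 29679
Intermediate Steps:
Z*(-63) - m(M(3), -132) = -469*(-63) - 1*(-132) = 29547 + 132 = 29679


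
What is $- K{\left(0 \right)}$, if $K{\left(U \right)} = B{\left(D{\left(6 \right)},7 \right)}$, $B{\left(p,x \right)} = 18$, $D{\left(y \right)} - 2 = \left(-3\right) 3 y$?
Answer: $-18$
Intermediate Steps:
$D{\left(y \right)} = 2 - 9 y$ ($D{\left(y \right)} = 2 + \left(-3\right) 3 y = 2 - 9 y$)
$K{\left(U \right)} = 18$
$- K{\left(0 \right)} = \left(-1\right) 18 = -18$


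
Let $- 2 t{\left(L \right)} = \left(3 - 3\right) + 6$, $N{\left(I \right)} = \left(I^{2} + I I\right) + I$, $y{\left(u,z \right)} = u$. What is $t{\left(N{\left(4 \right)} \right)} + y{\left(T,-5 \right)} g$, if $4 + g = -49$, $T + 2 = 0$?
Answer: $103$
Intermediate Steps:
$T = -2$ ($T = -2 + 0 = -2$)
$g = -53$ ($g = -4 - 49 = -53$)
$N{\left(I \right)} = I + 2 I^{2}$ ($N{\left(I \right)} = \left(I^{2} + I^{2}\right) + I = 2 I^{2} + I = I + 2 I^{2}$)
$t{\left(L \right)} = -3$ ($t{\left(L \right)} = - \frac{\left(3 - 3\right) + 6}{2} = - \frac{0 + 6}{2} = \left(- \frac{1}{2}\right) 6 = -3$)
$t{\left(N{\left(4 \right)} \right)} + y{\left(T,-5 \right)} g = -3 - -106 = -3 + 106 = 103$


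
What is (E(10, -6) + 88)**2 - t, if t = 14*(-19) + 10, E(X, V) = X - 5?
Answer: 8905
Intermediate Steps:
E(X, V) = -5 + X
t = -256 (t = -266 + 10 = -256)
(E(10, -6) + 88)**2 - t = ((-5 + 10) + 88)**2 - 1*(-256) = (5 + 88)**2 + 256 = 93**2 + 256 = 8649 + 256 = 8905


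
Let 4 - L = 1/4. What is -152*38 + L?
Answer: -23089/4 ≈ -5772.3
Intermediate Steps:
L = 15/4 (L = 4 - 1/4 = 4 - 1*¼ = 4 - ¼ = 15/4 ≈ 3.7500)
-152*38 + L = -152*38 + 15/4 = -5776 + 15/4 = -23089/4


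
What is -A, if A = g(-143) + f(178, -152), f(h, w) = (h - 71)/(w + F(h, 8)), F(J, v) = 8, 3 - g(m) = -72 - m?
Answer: 9899/144 ≈ 68.743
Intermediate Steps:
g(m) = 75 + m (g(m) = 3 - (-72 - m) = 3 + (72 + m) = 75 + m)
f(h, w) = (-71 + h)/(8 + w) (f(h, w) = (h - 71)/(w + 8) = (-71 + h)/(8 + w))
A = -9899/144 (A = (75 - 143) + (-71 + 178)/(8 - 152) = -68 + 107/(-144) = -68 - 1/144*107 = -68 - 107/144 = -9899/144 ≈ -68.743)
-A = -1*(-9899/144) = 9899/144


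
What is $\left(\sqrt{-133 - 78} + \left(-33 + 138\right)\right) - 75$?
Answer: $30 + i \sqrt{211} \approx 30.0 + 14.526 i$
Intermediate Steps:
$\left(\sqrt{-133 - 78} + \left(-33 + 138\right)\right) - 75 = \left(\sqrt{-211} + 105\right) - 75 = \left(i \sqrt{211} + 105\right) - 75 = \left(105 + i \sqrt{211}\right) - 75 = 30 + i \sqrt{211}$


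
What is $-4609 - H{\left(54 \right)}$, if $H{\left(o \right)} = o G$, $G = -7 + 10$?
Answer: $-4771$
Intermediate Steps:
$G = 3$
$H{\left(o \right)} = 3 o$ ($H{\left(o \right)} = o 3 = 3 o$)
$-4609 - H{\left(54 \right)} = -4609 - 3 \cdot 54 = -4609 - 162 = -4771$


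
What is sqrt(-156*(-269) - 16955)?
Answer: sqrt(25009) ≈ 158.14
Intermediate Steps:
sqrt(-156*(-269) - 16955) = sqrt(41964 - 16955) = sqrt(25009)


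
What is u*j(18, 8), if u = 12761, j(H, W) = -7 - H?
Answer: -319025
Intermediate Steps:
u*j(18, 8) = 12761*(-7 - 1*18) = 12761*(-7 - 18) = 12761*(-25) = -319025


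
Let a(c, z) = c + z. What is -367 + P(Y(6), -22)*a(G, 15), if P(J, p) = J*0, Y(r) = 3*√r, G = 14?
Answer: -367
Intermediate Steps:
P(J, p) = 0
-367 + P(Y(6), -22)*a(G, 15) = -367 + 0*(14 + 15) = -367 + 0*29 = -367 + 0 = -367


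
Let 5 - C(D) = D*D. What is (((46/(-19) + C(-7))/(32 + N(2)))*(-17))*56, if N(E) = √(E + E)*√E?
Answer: 3358656/2413 - 209916*√2/2413 ≈ 1268.9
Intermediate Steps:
C(D) = 5 - D² (C(D) = 5 - D*D = 5 - D²)
N(E) = E*√2 (N(E) = √(2*E)*√E = (√2*√E)*√E = E*√2)
(((46/(-19) + C(-7))/(32 + N(2)))*(-17))*56 = (((46/(-19) + (5 - 1*(-7)²))/(32 + 2*√2))*(-17))*56 = (((46*(-1/19) + (5 - 1*49))/(32 + 2*√2))*(-17))*56 = (((-46/19 + (5 - 49))/(32 + 2*√2))*(-17))*56 = (((-46/19 - 44)/(32 + 2*√2))*(-17))*56 = (-882/(19*(32 + 2*√2))*(-17))*56 = (14994/(19*(32 + 2*√2)))*56 = 839664/(19*(32 + 2*√2))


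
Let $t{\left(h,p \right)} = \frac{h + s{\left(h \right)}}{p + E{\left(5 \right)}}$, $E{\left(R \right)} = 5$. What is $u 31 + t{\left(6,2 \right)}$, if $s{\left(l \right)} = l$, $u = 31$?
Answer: $\frac{6739}{7} \approx 962.71$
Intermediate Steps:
$t{\left(h,p \right)} = \frac{2 h}{5 + p}$ ($t{\left(h,p \right)} = \frac{h + h}{p + 5} = \frac{2 h}{5 + p}$)
$u 31 + t{\left(6,2 \right)} = 31 \cdot 31 + 2 \cdot 6 \frac{1}{5 + 2} = 961 + 2 \cdot 6 \cdot \frac{1}{7} = 961 + \frac{12}{7} = \frac{6739}{7}$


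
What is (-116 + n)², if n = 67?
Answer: 2401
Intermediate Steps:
(-116 + n)² = (-116 + 67)² = (-49)² = 2401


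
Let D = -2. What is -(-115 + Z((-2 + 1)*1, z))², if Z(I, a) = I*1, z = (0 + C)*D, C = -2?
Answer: -13456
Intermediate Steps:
z = 4 (z = (0 - 2)*(-2) = -2*(-2) = 4)
Z(I, a) = I
-(-115 + Z((-2 + 1)*1, z))² = -(-115 + (-2 + 1)*1)² = -(-115 - 1*1)² = -(-115 - 1)² = -1*(-116)² = -1*13456 = -13456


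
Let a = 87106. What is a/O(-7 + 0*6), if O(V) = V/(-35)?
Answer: 435530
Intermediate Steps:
O(V) = -V/35 (O(V) = V*(-1/35) = -V/35)
a/O(-7 + 0*6) = 87106/((-(-7 + 0*6)/35)) = 87106/((-(-7 + 0)/35)) = 87106/((-1/35*(-7))) = 87106/(1/5) = 87106*5 = 435530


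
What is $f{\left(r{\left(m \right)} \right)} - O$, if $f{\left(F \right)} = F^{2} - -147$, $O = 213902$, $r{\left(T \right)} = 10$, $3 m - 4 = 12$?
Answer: $-213655$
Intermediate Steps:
$m = \frac{16}{3}$ ($m = \frac{4}{3} + \frac{1}{3} \cdot 12 = \frac{4}{3} + 4 = \frac{16}{3} \approx 5.3333$)
$f{\left(F \right)} = 147 + F^{2}$ ($f{\left(F \right)} = F^{2} + 147 = 147 + F^{2}$)
$f{\left(r{\left(m \right)} \right)} - O = \left(147 + 10^{2}\right) - 213902 = \left(147 + 100\right) - 213902 = 247 - 213902 = -213655$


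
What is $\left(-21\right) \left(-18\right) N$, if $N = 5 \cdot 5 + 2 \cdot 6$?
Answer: $13986$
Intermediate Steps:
$N = 37$ ($N = 25 + 12 = 37$)
$\left(-21\right) \left(-18\right) N = \left(-21\right) \left(-18\right) 37 = 378 \cdot 37 = 13986$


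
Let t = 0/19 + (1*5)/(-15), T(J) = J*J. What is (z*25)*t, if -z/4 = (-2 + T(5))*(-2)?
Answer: -4600/3 ≈ -1533.3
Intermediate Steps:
T(J) = J**2
t = -1/3 (t = 0*(1/19) + 5*(-1/15) = 0 - 1/3 = -1/3 ≈ -0.33333)
z = 184 (z = -4*(-2 + 5**2)*(-2) = -4*(-2 + 25)*(-2) = -92*(-2) = -4*(-46) = 184)
(z*25)*t = (184*25)*(-1/3) = 4600*(-1/3) = -4600/3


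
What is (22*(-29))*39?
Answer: -24882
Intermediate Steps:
(22*(-29))*39 = -638*39 = -24882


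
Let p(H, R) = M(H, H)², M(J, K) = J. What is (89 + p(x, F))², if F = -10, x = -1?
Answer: 8100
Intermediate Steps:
p(H, R) = H²
(89 + p(x, F))² = (89 + (-1)²)² = (89 + 1)² = 90² = 8100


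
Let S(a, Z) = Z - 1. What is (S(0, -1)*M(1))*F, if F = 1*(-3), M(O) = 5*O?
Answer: 30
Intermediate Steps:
S(a, Z) = -1 + Z
F = -3
(S(0, -1)*M(1))*F = ((-1 - 1)*(5*1))*(-3) = -2*5*(-3) = -10*(-3) = 30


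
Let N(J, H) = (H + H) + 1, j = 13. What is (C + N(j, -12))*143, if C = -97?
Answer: -17160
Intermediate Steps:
N(J, H) = 1 + 2*H (N(J, H) = 2*H + 1 = 1 + 2*H)
(C + N(j, -12))*143 = (-97 + (1 + 2*(-12)))*143 = (-97 + (1 - 24))*143 = (-97 - 23)*143 = -120*143 = -17160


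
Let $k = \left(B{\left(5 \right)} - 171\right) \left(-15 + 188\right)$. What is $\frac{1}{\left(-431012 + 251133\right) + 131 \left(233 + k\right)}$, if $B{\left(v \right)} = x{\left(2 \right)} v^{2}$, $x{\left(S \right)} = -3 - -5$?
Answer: $- \frac{1}{2891579} \approx -3.4583 \cdot 10^{-7}$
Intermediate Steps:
$x{\left(S \right)} = 2$ ($x{\left(S \right)} = -3 + 5 = 2$)
$B{\left(v \right)} = 2 v^{2}$
$k = -20933$ ($k = \left(2 \cdot 5^{2} - 171\right) \left(-15 + 188\right) = \left(2 \cdot 25 - 171\right) 173 = \left(50 - 171\right) 173 = \left(-121\right) 173 = -20933$)
$\frac{1}{\left(-431012 + 251133\right) + 131 \left(233 + k\right)} = \frac{1}{\left(-431012 + 251133\right) + 131 \left(233 - 20933\right)} = \frac{1}{-179879 + 131 \left(-20700\right)} = \frac{1}{-179879 - 2711700} = \frac{1}{-2891579} = - \frac{1}{2891579}$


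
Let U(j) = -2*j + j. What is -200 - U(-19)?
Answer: -219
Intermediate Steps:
U(j) = -j
-200 - U(-19) = -200 - (-1)*(-19) = -200 - 1*19 = -200 - 19 = -219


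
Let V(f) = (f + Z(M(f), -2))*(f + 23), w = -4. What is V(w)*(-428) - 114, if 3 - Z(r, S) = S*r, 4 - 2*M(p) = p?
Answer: -57038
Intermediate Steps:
M(p) = 2 - p/2
Z(r, S) = 3 - S*r
V(f) = 161 + 7*f (V(f) = (f + (3 - 1*(-2)*(2 - f/2)))*(f + 23) = (f + (3 + (4 - f)))*(23 + f) = (f + (7 - f))*(23 + f) = 7*(23 + f) = 161 + 7*f)
V(w)*(-428) - 114 = (161 + 7*(-4))*(-428) - 114 = (161 - 28)*(-428) - 114 = 133*(-428) - 114 = -56924 - 114 = -57038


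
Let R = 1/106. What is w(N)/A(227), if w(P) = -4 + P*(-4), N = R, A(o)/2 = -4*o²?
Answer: 107/10924148 ≈ 9.7948e-6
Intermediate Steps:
R = 1/106 ≈ 0.0094340
A(o) = -8*o² (A(o) = 2*(-4*o²) = -8*o²)
N = 1/106 ≈ 0.0094340
w(P) = -4 - 4*P
w(N)/A(227) = (-4 - 4*1/106)/((-8*227²)) = (-4 - 2/53)/((-8*51529)) = -214/53/(-412232) = -214/53*(-1/412232) = 107/10924148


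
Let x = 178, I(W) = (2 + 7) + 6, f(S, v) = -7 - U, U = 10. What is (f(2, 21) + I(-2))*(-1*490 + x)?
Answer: 624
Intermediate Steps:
f(S, v) = -17 (f(S, v) = -7 - 1*10 = -7 - 10 = -17)
I(W) = 15 (I(W) = 9 + 6 = 15)
(f(2, 21) + I(-2))*(-1*490 + x) = (-17 + 15)*(-1*490 + 178) = -2*(-490 + 178) = -2*(-312) = 624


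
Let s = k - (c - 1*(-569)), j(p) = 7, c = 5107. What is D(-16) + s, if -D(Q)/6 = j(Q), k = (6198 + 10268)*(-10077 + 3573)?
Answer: -107100582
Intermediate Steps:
k = -107094864 (k = 16466*(-6504) = -107094864)
D(Q) = -42 (D(Q) = -6*7 = -42)
s = -107100540 (s = -107094864 - (5107 - 1*(-569)) = -107094864 - (5107 + 569) = -107094864 - 1*5676 = -107094864 - 5676 = -107100540)
D(-16) + s = -42 - 107100540 = -107100582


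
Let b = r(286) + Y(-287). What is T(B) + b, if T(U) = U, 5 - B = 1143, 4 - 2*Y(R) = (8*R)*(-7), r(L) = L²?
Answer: 72624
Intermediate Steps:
Y(R) = 2 + 28*R (Y(R) = 2 - 8*R*(-7)/2 = 2 - (-28)*R = 2 + 28*R)
B = -1138 (B = 5 - 1*1143 = 5 - 1143 = -1138)
b = 73762 (b = 286² + (2 + 28*(-287)) = 81796 + (2 - 8036) = 81796 - 8034 = 73762)
T(B) + b = -1138 + 73762 = 72624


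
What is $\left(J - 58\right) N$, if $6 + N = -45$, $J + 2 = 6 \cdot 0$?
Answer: $3060$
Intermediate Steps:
$J = -2$ ($J = -2 + 6 \cdot 0 = -2 + 0 = -2$)
$N = -51$ ($N = -6 - 45 = -51$)
$\left(J - 58\right) N = \left(-2 - 58\right) \left(-51\right) = \left(-60\right) \left(-51\right) = 3060$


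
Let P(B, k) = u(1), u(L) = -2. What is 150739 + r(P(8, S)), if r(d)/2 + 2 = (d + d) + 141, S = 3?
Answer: 151009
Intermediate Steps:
P(B, k) = -2
r(d) = 278 + 4*d (r(d) = -4 + 2*((d + d) + 141) = -4 + 2*(2*d + 141) = -4 + 2*(141 + 2*d) = -4 + (282 + 4*d) = 278 + 4*d)
150739 + r(P(8, S)) = 150739 + (278 + 4*(-2)) = 150739 + (278 - 8) = 150739 + 270 = 151009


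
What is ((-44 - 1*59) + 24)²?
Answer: 6241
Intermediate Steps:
((-44 - 1*59) + 24)² = ((-44 - 59) + 24)² = (-103 + 24)² = (-79)² = 6241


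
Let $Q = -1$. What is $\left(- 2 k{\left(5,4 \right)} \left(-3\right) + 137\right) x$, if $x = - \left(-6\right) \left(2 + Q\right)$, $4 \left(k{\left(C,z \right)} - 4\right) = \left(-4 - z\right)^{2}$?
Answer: $1542$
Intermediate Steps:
$k{\left(C,z \right)} = 4 + \frac{\left(-4 - z\right)^{2}}{4}$
$x = 6$ ($x = - \left(-6\right) \left(2 - 1\right) = - \left(-6\right) 1 = \left(-1\right) \left(-6\right) = 6$)
$\left(- 2 k{\left(5,4 \right)} \left(-3\right) + 137\right) x = \left(- 2 \left(4 + \frac{\left(4 + 4\right)^{2}}{4}\right) \left(-3\right) + 137\right) 6 = \left(- 2 \left(4 + \frac{8^{2}}{4}\right) \left(-3\right) + 137\right) 6 = \left(- 2 \left(4 + \frac{1}{4} \cdot 64\right) \left(-3\right) + 137\right) 6 = \left(- 2 \left(4 + 16\right) \left(-3\right) + 137\right) 6 = \left(\left(-2\right) 20 \left(-3\right) + 137\right) 6 = \left(\left(-40\right) \left(-3\right) + 137\right) 6 = \left(120 + 137\right) 6 = 257 \cdot 6 = 1542$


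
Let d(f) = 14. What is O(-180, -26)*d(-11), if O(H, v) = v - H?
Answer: 2156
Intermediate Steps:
O(-180, -26)*d(-11) = (-26 - 1*(-180))*14 = (-26 + 180)*14 = 154*14 = 2156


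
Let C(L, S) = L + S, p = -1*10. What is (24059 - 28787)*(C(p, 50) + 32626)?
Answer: -154444848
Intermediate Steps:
p = -10
(24059 - 28787)*(C(p, 50) + 32626) = (24059 - 28787)*((-10 + 50) + 32626) = -4728*(40 + 32626) = -4728*32666 = -154444848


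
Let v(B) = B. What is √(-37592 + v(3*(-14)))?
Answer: I*√37634 ≈ 193.99*I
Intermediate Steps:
√(-37592 + v(3*(-14))) = √(-37592 + 3*(-14)) = √(-37592 - 42) = √(-37634) = I*√37634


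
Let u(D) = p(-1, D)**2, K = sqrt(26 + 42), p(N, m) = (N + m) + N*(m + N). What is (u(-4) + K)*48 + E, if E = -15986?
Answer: -15986 + 96*sqrt(17) ≈ -15590.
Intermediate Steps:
p(N, m) = N + m + N*(N + m) (p(N, m) = (N + m) + N*(N + m) = N + m + N*(N + m))
K = 2*sqrt(17) (K = sqrt(68) = 2*sqrt(17) ≈ 8.2462)
u(D) = 0 (u(D) = (-1 + D + (-1)**2 - D)**2 = (-1 + D + 1 - D)**2 = 0**2 = 0)
(u(-4) + K)*48 + E = (0 + 2*sqrt(17))*48 - 15986 = (2*sqrt(17))*48 - 15986 = 96*sqrt(17) - 15986 = -15986 + 96*sqrt(17)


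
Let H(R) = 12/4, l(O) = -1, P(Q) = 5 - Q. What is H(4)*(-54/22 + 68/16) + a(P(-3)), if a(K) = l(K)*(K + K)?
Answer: -467/44 ≈ -10.614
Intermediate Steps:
a(K) = -2*K (a(K) = -(K + K) = -2*K)
H(R) = 3 (H(R) = 12*(¼) = 3)
H(4)*(-54/22 + 68/16) + a(P(-3)) = 3*(-54/22 + 68/16) - 2*(5 - 1*(-3)) = 3*(-54*1/22 + 68*(1/16)) - 2*(5 + 3) = 3*(-27/11 + 17/4) - 2*8 = 3*(79/44) - 16 = 237/44 - 16 = -467/44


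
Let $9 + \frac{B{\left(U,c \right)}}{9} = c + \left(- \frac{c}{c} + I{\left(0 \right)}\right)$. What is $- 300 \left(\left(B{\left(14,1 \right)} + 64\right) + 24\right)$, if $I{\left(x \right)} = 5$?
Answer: $-15600$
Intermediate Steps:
$B{\left(U,c \right)} = -45 + 9 c$ ($B{\left(U,c \right)} = -81 + 9 \left(c + \left(- \frac{c}{c} + 5\right)\right) = -81 + 9 \left(c + \left(\left(-1\right) 1 + 5\right)\right) = -81 + 9 \left(c + \left(-1 + 5\right)\right) = -81 + 9 \left(c + 4\right) = -81 + 9 \left(4 + c\right) = -81 + \left(36 + 9 c\right) = -45 + 9 c$)
$- 300 \left(\left(B{\left(14,1 \right)} + 64\right) + 24\right) = - 300 \left(\left(\left(-45 + 9 \cdot 1\right) + 64\right) + 24\right) = - 300 \left(\left(\left(-45 + 9\right) + 64\right) + 24\right) = - 300 \left(\left(-36 + 64\right) + 24\right) = - 300 \left(28 + 24\right) = \left(-300\right) 52 = -15600$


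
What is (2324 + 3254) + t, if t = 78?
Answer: 5656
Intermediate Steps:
(2324 + 3254) + t = (2324 + 3254) + 78 = 5578 + 78 = 5656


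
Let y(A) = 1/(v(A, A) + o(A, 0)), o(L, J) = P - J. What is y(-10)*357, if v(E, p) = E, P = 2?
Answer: -357/8 ≈ -44.625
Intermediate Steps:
o(L, J) = 2 - J
y(A) = 1/(2 + A) (y(A) = 1/(A + (2 - 1*0)) = 1/(A + (2 + 0)) = 1/(A + 2) = 1/(2 + A))
y(-10)*357 = 357/(2 - 10) = 357/(-8) = -⅛*357 = -357/8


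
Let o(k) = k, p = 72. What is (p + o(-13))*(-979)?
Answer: -57761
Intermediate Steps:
(p + o(-13))*(-979) = (72 - 13)*(-979) = 59*(-979) = -57761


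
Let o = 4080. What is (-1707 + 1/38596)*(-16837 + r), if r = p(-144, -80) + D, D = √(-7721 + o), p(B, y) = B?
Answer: 1118765522951/38596 - 65883371*I*√3641/38596 ≈ 2.8987e+7 - 1.03e+5*I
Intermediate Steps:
D = I*√3641 (D = √(-7721 + 4080) = √(-3641) = I*√3641 ≈ 60.341*I)
r = -144 + I*√3641 ≈ -144.0 + 60.341*I
(-1707 + 1/38596)*(-16837 + r) = (-1707 + 1/38596)*(-16837 + (-144 + I*√3641)) = (-1707 + 1/38596)*(-16981 + I*√3641) = -65883371*(-16981 + I*√3641)/38596 = 1118765522951/38596 - 65883371*I*√3641/38596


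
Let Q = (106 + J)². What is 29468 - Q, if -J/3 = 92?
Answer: 568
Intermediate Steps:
J = -276 (J = -3*92 = -276)
Q = 28900 (Q = (106 - 276)² = (-170)² = 28900)
29468 - Q = 29468 - 1*28900 = 29468 - 28900 = 568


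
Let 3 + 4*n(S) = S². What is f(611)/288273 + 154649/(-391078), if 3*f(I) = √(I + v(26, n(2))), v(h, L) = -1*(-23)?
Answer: -154649/391078 + √634/864819 ≈ -0.39541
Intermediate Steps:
n(S) = -¾ + S²/4
v(h, L) = 23
f(I) = √(23 + I)/3 (f(I) = √(I + 23)/3 = √(23 + I)/3)
f(611)/288273 + 154649/(-391078) = (√(23 + 611)/3)/288273 + 154649/(-391078) = (√634/3)*(1/288273) + 154649*(-1/391078) = √634/864819 - 154649/391078 = -154649/391078 + √634/864819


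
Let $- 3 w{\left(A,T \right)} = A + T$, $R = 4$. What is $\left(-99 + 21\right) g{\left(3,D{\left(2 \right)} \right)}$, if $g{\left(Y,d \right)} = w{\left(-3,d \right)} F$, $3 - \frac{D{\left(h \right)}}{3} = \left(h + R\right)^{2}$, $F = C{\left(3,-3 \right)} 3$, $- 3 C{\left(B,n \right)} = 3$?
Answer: $7956$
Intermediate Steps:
$C{\left(B,n \right)} = -1$ ($C{\left(B,n \right)} = \left(- \frac{1}{3}\right) 3 = -1$)
$w{\left(A,T \right)} = - \frac{A}{3} - \frac{T}{3}$ ($w{\left(A,T \right)} = - \frac{A + T}{3} = - \frac{A}{3} - \frac{T}{3}$)
$F = -3$ ($F = \left(-1\right) 3 = -3$)
$D{\left(h \right)} = 9 - 3 \left(4 + h\right)^{2}$ ($D{\left(h \right)} = 9 - 3 \left(h + 4\right)^{2} = 9 - 3 \left(4 + h\right)^{2}$)
$g{\left(Y,d \right)} = -3 + d$ ($g{\left(Y,d \right)} = \left(\left(- \frac{1}{3}\right) \left(-3\right) - \frac{d}{3}\right) \left(-3\right) = \left(1 - \frac{d}{3}\right) \left(-3\right) = -3 + d$)
$\left(-99 + 21\right) g{\left(3,D{\left(2 \right)} \right)} = \left(-99 + 21\right) \left(-3 + \left(9 - 3 \left(4 + 2\right)^{2}\right)\right) = - 78 \left(-3 + \left(9 - 3 \cdot 6^{2}\right)\right) = - 78 \left(-3 + \left(9 - 108\right)\right) = - 78 \left(-3 - 99\right) = \left(-78\right) \left(-102\right) = 7956$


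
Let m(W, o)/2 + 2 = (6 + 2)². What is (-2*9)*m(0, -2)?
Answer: -2232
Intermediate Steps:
m(W, o) = 124 (m(W, o) = -4 + 2*(6 + 2)² = -4 + 2*8² = -4 + 2*64 = -4 + 128 = 124)
(-2*9)*m(0, -2) = -2*9*124 = -18*124 = -2232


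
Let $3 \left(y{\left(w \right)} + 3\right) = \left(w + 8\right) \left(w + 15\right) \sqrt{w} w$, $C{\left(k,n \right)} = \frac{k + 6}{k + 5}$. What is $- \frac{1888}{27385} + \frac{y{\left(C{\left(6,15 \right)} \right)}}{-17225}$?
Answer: $- \frac{6487729}{94341325} - \frac{5664 \sqrt{33}}{10087649} \approx -0.071994$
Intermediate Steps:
$C{\left(k,n \right)} = \frac{6 + k}{5 + k}$
$y{\left(w \right)} = -3 + \frac{w^{\frac{3}{2}} \left(8 + w\right) \left(15 + w\right)}{3}$ ($y{\left(w \right)} = -3 + \frac{\left(w + 8\right) \left(w + 15\right) \sqrt{w} w}{3} = -3 + \frac{\left(8 + w\right) \left(15 + w\right) \sqrt{w} w}{3} = -3 + \frac{\sqrt{w} \left(8 + w\right) \left(15 + w\right) w}{3} = -3 + \frac{w^{\frac{3}{2}} \left(8 + w\right) \left(15 + w\right)}{3}$)
$- \frac{1888}{27385} + \frac{y{\left(C{\left(6,15 \right)} \right)}}{-17225} = - \frac{1888}{27385} + \frac{-3 + 40 \left(\frac{6 + 6}{5 + 6}\right)^{\frac{3}{2}} + \frac{\left(\frac{6 + 6}{5 + 6}\right)^{\frac{7}{2}}}{3} + \frac{23 \left(\frac{6 + 6}{5 + 6}\right)^{\frac{5}{2}}}{3}}{-17225} = \left(-1888\right) \frac{1}{27385} + \left(-3 + 40 \left(\frac{1}{11} \cdot 12\right)^{\frac{3}{2}} + \frac{\left(\frac{1}{11} \cdot 12\right)^{\frac{7}{2}}}{3} + \frac{23 \left(\frac{1}{11} \cdot 12\right)^{\frac{5}{2}}}{3}\right) \left(- \frac{1}{17225}\right) = - \frac{1888}{27385} + \left(-3 + 40 \left(\frac{1}{11} \cdot 12\right)^{\frac{3}{2}} + \frac{\left(\frac{1}{11} \cdot 12\right)^{\frac{7}{2}}}{3} + \frac{23 \left(\frac{1}{11} \cdot 12\right)^{\frac{5}{2}}}{3}\right) \left(- \frac{1}{17225}\right) = - \frac{1888}{27385} + \left(-3 + 40 \left(\frac{12}{11}\right)^{\frac{3}{2}} + \frac{\left(\frac{12}{11}\right)^{\frac{7}{2}}}{3} + \frac{23 \left(\frac{12}{11}\right)^{\frac{5}{2}}}{3}\right) \left(- \frac{1}{17225}\right) = - \frac{1888}{27385} + \left(-3 + 40 \frac{24 \sqrt{33}}{121} + \frac{\frac{3456}{14641} \sqrt{33}}{3} + \frac{23 \frac{288 \sqrt{33}}{1331}}{3}\right) \left(- \frac{1}{17225}\right) = - \frac{1888}{27385} + \left(-3 + \frac{960 \sqrt{33}}{121} + \frac{1152 \sqrt{33}}{14641} + \frac{2208 \sqrt{33}}{1331}\right) \left(- \frac{1}{17225}\right) = - \frac{1888}{27385} + \left(-3 + \frac{141600 \sqrt{33}}{14641}\right) \left(- \frac{1}{17225}\right) = - \frac{1888}{27385} + \left(\frac{3}{17225} - \frac{5664 \sqrt{33}}{10087649}\right) = - \frac{6487729}{94341325} - \frac{5664 \sqrt{33}}{10087649}$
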